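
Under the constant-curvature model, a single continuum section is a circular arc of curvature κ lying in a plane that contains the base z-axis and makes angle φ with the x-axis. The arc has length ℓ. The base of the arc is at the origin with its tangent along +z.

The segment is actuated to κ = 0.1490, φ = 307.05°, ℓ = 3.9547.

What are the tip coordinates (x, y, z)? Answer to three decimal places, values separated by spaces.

0.682 -0.903 3.730

θ = κ·ℓ = 0.1490 × 3.9547 = 0.58925 rad
ρ = (1 − cos θ)/κ = (1 − 0.83136)/0.1490 = 1.13183
z = sin θ / κ = 0.55574/0.1490 = 3.72978
x = ρ cos φ = 1.13183 × cos(307.05°) = 0.68194
y = ρ sin φ = 1.13183 × sin(307.05°) = -0.90332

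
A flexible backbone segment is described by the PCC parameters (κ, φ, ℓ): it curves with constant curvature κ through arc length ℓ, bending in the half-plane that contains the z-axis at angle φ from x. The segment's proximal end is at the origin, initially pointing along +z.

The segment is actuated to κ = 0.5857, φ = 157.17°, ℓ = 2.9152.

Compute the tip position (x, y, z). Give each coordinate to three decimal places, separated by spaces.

-1.788 0.753 1.691

θ = κ·ℓ = 0.5857 × 2.9152 = 1.70743 rad
ρ = (1 − cos θ)/κ = (1 − -0.13621)/0.5857 = 1.93992
z = sin θ / κ = 0.99068/0.5857 = 1.69145
x = ρ cos φ = 1.93992 × cos(157.17°) = -1.78795
y = ρ sin φ = 1.93992 × sin(157.17°) = 0.75269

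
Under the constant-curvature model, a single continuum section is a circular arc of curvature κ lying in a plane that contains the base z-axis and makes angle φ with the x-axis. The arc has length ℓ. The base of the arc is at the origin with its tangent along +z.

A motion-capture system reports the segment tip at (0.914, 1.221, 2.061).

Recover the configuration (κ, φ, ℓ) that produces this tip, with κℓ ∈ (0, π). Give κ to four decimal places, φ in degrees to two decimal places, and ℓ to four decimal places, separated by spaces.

0.4640 53.18 2.7460

ρ = √(x²+y²) = √(0.914² + 1.221²) = 1.52520
φ = atan2(y, x) mod 360° = atan2(1.221, 0.914) = 53.1827°
|p|² = ρ² + z² = 1.52520² + 2.061² = 6.57396
κ = 2ρ / |p|² = 2×1.52520 / 6.57396 = 0.46401
θ = 2·atan2(ρ, z) = 2·atan2(1.52520, 2.061) = 1.27418 rad
ℓ = θ/κ = 1.27418/0.46401 = 2.74600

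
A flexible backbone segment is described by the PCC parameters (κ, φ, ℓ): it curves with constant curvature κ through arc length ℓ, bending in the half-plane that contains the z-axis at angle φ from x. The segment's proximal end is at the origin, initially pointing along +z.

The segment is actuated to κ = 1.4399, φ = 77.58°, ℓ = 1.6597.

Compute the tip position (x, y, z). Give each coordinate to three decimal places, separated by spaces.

0.258 1.174 0.474

θ = κ·ℓ = 1.4399 × 1.6597 = 2.38980 rad
ρ = (1 − cos θ)/κ = (1 − -0.73047)/1.4399 = 1.20180
z = sin θ / κ = 0.68295/1.4399 = 0.47430
x = ρ cos φ = 1.20180 × cos(77.58°) = 0.25848
y = ρ sin φ = 1.20180 × sin(77.58°) = 1.17367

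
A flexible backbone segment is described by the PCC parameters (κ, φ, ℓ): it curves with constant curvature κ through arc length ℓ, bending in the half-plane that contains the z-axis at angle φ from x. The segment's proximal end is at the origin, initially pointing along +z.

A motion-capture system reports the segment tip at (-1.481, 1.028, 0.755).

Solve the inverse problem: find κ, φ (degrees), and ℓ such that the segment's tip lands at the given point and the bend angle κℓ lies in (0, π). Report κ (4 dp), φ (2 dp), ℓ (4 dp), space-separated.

0.9438 145.23 2.4881

ρ = √(x²+y²) = √(-1.481² + 1.028²) = 1.80282
φ = atan2(y, x) mod 360° = atan2(1.028, -1.481) = 145.2345°
|p|² = ρ² + z² = 1.80282² + 0.755² = 3.82017
κ = 2ρ / |p|² = 2×1.80282 / 3.82017 = 0.94384
θ = 2·atan2(ρ, z) = 2·atan2(1.80282, 0.755) = 2.34840 rad
ℓ = θ/κ = 2.34840/0.94384 = 2.48813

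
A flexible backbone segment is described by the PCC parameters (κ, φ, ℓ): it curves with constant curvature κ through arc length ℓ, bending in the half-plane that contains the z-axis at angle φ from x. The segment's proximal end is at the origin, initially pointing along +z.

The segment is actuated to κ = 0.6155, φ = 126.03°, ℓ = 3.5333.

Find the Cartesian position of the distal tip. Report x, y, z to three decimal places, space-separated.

-1.498 2.060 1.337

θ = κ·ℓ = 0.6155 × 3.5333 = 2.17475 rad
ρ = (1 − cos θ)/κ = (1 − -0.56790)/0.6155 = 2.54736
z = sin θ / κ = 0.82310/0.6155 = 1.33729
x = ρ cos φ = 2.54736 × cos(126.03°) = -1.49838
y = ρ sin φ = 2.54736 × sin(126.03°) = 2.06007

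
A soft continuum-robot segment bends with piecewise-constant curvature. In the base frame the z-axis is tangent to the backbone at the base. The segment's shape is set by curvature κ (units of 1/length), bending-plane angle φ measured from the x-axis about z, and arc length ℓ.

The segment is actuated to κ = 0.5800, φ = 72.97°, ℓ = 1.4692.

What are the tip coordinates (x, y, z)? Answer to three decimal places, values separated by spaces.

0.173 0.563 1.298

θ = κ·ℓ = 0.5800 × 1.4692 = 0.85214 rad
ρ = (1 − cos θ)/κ = (1 − 0.65838)/0.5800 = 0.58901
z = sin θ / κ = 0.75269/0.5800 = 1.29774
x = ρ cos φ = 0.58901 × cos(72.97°) = 0.17250
y = ρ sin φ = 0.58901 × sin(72.97°) = 0.56318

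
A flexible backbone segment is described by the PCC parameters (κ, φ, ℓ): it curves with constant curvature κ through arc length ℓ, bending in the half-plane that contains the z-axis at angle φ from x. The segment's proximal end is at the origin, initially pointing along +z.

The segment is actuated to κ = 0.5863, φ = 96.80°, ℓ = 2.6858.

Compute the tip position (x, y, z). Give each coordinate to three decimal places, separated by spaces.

-0.203 1.700 1.706

θ = κ·ℓ = 0.5863 × 2.6858 = 1.57468 rad
ρ = (1 − cos θ)/κ = (1 − -0.00389)/0.5863 = 1.71224
z = sin θ / κ = 0.99999/0.5863 = 1.70560
x = ρ cos φ = 1.71224 × cos(96.80°) = -0.20274
y = ρ sin φ = 1.71224 × sin(96.80°) = 1.70020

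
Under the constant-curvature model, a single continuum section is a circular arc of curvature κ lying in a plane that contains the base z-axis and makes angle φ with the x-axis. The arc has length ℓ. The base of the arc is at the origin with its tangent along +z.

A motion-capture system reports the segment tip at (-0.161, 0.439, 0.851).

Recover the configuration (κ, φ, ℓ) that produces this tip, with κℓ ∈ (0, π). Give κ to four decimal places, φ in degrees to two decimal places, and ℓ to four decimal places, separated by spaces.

0.9919 110.14 1.0131

ρ = √(x²+y²) = √(-0.161² + 0.439²) = 0.46759
φ = atan2(y, x) mod 360° = atan2(0.439, -0.161) = 110.1401°
|p|² = ρ² + z² = 0.46759² + 0.851² = 0.94284
κ = 2ρ / |p|² = 2×0.46759 / 0.94284 = 0.99188
θ = 2·atan2(ρ, z) = 2·atan2(0.46759, 0.851) = 1.00486 rad
ℓ = θ/κ = 1.00486/0.99188 = 1.01309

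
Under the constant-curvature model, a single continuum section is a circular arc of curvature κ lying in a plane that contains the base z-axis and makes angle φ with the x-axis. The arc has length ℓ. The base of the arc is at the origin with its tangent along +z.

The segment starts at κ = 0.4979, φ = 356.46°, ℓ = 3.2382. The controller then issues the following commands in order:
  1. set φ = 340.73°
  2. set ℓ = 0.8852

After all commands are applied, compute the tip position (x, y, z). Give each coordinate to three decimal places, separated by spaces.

0.181 -0.063 0.857

initial: κ=0.4979, φ=356.46°, ℓ=3.2382
cmd 1: set φ=340.73° → (κ,φ,ℓ)=(0.4979,340.73°,3.2382) → tip=(1.9746,-0.6903,2.0067)
cmd 2: set ℓ=0.8852 → (κ,φ,ℓ)=(0.4979,340.73°,0.8852) → tip=(0.1812,-0.0633,0.8568)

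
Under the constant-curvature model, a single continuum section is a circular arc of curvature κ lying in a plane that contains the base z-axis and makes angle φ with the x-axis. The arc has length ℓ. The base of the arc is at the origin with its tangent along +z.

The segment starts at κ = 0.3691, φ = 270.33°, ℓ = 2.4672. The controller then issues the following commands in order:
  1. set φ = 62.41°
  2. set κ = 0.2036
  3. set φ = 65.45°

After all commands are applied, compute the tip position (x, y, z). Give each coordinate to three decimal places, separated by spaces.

initial: κ=0.3691, φ=270.33°, ℓ=2.4672
cmd 1: set φ=62.41° → (κ,φ,ℓ)=(0.3691,62.41°,2.4672) → tip=(0.4853,0.9287,2.1401)
cmd 2: set κ=0.2036 → (κ,φ,ℓ)=(0.2036,62.41°,2.4672) → tip=(0.2810,0.5377,2.3647)
cmd 3: set φ=65.45° → (κ,φ,ℓ)=(0.2036,65.45°,2.4672) → tip=(0.2521,0.5519,2.3647)

0.252 0.552 2.365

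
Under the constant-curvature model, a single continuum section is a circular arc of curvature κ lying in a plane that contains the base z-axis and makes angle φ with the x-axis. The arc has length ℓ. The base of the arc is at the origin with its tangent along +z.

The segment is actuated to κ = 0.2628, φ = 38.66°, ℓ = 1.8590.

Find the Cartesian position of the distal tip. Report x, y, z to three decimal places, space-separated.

θ = κ·ℓ = 0.2628 × 1.8590 = 0.48855 rad
ρ = (1 − cos θ)/κ = (1 − 0.88302)/0.2628 = 0.44514
z = sin θ / κ = 0.46934/0.2628 = 1.78593
x = ρ cos φ = 0.44514 × cos(38.66°) = 0.34760
y = ρ sin φ = 0.44514 × sin(38.66°) = 0.27808

0.348 0.278 1.786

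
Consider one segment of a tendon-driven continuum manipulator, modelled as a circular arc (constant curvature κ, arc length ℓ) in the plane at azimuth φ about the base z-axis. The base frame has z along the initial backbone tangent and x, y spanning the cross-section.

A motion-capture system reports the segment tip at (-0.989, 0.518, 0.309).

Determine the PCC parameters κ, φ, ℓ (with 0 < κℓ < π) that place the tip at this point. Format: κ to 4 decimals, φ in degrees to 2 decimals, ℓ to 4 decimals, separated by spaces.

ρ = √(x²+y²) = √(-0.989² + 0.518²) = 1.11644
φ = atan2(y, x) mod 360° = atan2(0.518, -0.989) = 152.3562°
|p|² = ρ² + z² = 1.11644² + 0.309² = 1.34193
κ = 2ρ / |p|² = 2×1.11644 / 1.34193 = 1.66394
θ = 2·atan2(ρ, z) = 2·atan2(1.11644, 0.309) = 2.60157 rad
ℓ = θ/κ = 2.60157/1.66394 = 1.56350

1.6639 152.36 1.5635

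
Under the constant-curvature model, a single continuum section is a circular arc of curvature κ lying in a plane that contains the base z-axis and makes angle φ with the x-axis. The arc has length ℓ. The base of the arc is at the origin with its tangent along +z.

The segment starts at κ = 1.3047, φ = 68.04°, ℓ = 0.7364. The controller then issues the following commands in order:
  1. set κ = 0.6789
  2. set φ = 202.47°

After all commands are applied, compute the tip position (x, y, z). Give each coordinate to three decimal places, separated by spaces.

initial: κ=1.3047, φ=68.04°, ℓ=0.7364
cmd 1: set κ=0.6789 → (κ,φ,ℓ)=(0.6789,68.04°,0.7364) → tip=(0.0674,0.1672,0.7061)
cmd 2: set φ=202.47° → (κ,φ,ℓ)=(0.6789,202.47°,0.7364) → tip=(-0.1666,-0.0689,0.7061)

-0.167 -0.069 0.706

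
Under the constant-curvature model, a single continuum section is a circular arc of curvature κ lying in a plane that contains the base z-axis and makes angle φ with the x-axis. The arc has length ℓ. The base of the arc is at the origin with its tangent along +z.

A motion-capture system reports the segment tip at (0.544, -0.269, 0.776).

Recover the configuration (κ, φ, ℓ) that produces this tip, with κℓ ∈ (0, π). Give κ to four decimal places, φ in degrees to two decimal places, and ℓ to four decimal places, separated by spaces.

1.2507 333.69 1.0613

ρ = √(x²+y²) = √(0.544² + -0.269²) = 0.60687
φ = atan2(y, x) mod 360° = atan2(-0.269, 0.544) = 333.6883°
|p|² = ρ² + z² = 0.60687² + 0.776² = 0.97047
κ = 2ρ / |p|² = 2×0.60687 / 0.97047 = 1.25068
θ = 2·atan2(ρ, z) = 2·atan2(0.60687, 0.776) = 1.32741 rad
ℓ = θ/κ = 1.32741/1.25068 = 1.06135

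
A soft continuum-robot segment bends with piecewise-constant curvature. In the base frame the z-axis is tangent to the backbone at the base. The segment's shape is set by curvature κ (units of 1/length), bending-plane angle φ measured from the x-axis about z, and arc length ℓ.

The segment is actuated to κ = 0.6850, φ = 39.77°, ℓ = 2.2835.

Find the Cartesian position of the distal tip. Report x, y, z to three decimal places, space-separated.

1.115 0.928 1.460

θ = κ·ℓ = 0.6850 × 2.2835 = 1.56420 rad
ρ = (1 − cos θ)/κ = (1 − 0.00660)/0.6850 = 1.45022
z = sin θ / κ = 0.99998/0.6850 = 1.45982
x = ρ cos φ = 1.45022 × cos(39.77°) = 1.11467
y = ρ sin φ = 1.45022 × sin(39.77°) = 0.92772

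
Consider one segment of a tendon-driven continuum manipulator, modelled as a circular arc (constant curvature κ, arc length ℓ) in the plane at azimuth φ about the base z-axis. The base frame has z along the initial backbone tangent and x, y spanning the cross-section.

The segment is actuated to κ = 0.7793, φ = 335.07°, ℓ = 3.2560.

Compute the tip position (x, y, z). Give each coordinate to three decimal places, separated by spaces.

θ = κ·ℓ = 0.7793 × 3.2560 = 2.53740 rad
ρ = (1 − cos θ)/κ = (1 − -0.82296)/0.7793 = 2.33923
z = sin θ / κ = 0.56810/0.7793 = 0.72898
x = ρ cos φ = 2.33923 × cos(335.07°) = 2.12127
y = ρ sin φ = 2.33923 × sin(335.07°) = -0.98601

2.121 -0.986 0.729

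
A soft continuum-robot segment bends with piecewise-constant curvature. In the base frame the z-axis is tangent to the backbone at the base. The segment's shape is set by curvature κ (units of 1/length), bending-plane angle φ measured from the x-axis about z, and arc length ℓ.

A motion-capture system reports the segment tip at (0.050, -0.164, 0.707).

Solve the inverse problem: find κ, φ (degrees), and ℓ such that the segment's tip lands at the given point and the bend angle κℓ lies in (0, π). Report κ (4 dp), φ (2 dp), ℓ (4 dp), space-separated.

0.6479 286.96 0.7344

ρ = √(x²+y²) = √(0.050² + -0.164²) = 0.17145
φ = atan2(y, x) mod 360° = atan2(-0.164, 0.050) = 286.9553°
|p|² = ρ² + z² = 0.17145² + 0.707² = 0.52924
κ = 2ρ / |p|² = 2×0.17145 / 0.52924 = 0.64791
θ = 2·atan2(ρ, z) = 2·atan2(0.17145, 0.707) = 0.47583 rad
ℓ = θ/κ = 0.47583/0.64791 = 0.73440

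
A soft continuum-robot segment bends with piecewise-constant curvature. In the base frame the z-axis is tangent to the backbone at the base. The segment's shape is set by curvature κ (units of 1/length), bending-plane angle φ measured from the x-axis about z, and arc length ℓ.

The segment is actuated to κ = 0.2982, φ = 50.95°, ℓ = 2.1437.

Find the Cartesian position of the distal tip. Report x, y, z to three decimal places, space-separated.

0.417 0.514 2.001

θ = κ·ℓ = 0.2982 × 2.1437 = 0.63925 rad
ρ = (1 − cos θ)/κ = (1 − 0.80254)/0.2982 = 0.66216
z = sin θ / κ = 0.59659/0.2982 = 2.00065
x = ρ cos φ = 0.66216 × cos(50.95°) = 0.41716
y = ρ sin φ = 0.66216 × sin(50.95°) = 0.51423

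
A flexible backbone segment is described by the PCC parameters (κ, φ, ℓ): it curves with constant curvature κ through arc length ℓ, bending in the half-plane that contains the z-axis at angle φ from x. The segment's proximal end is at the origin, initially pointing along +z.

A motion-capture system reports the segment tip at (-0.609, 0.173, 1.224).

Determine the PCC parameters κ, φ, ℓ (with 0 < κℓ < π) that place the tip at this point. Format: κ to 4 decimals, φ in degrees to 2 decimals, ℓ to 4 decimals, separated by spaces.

0.6668 164.14 1.4318

ρ = √(x²+y²) = √(-0.609² + 0.173²) = 0.63310
φ = atan2(y, x) mod 360° = atan2(0.173, -0.609) = 164.1416°
|p|² = ρ² + z² = 0.63310² + 1.224² = 1.89899
κ = 2ρ / |p|² = 2×0.63310 / 1.89899 = 0.66677
θ = 2·atan2(ρ, z) = 2·atan2(0.63310, 1.224) = 0.95468 rad
ℓ = θ/κ = 0.95468/0.66677 = 1.43179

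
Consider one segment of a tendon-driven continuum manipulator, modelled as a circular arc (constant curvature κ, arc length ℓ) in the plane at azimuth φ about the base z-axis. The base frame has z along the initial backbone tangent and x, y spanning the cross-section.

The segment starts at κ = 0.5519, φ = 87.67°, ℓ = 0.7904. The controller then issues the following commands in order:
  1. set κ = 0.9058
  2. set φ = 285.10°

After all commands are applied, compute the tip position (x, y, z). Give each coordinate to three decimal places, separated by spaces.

0.071 -0.262 0.725

initial: κ=0.5519, φ=87.67°, ℓ=0.7904
cmd 1: set κ=0.9058 → (κ,φ,ℓ)=(0.9058,87.67°,0.7904) → tip=(0.0110,0.2708,0.7246)
cmd 2: set φ=285.10° → (κ,φ,ℓ)=(0.9058,285.10°,0.7904) → tip=(0.0706,-0.2617,0.7246)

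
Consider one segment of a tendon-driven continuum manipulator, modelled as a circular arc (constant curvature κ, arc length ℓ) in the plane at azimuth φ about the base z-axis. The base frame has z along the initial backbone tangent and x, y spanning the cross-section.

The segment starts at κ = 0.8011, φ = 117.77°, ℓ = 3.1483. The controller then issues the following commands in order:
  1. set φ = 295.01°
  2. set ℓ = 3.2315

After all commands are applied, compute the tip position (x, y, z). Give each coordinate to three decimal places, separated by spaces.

initial: κ=0.8011, φ=117.77°, ℓ=3.1483
cmd 1: set φ=295.01° → (κ,φ,ℓ)=(0.8011,295.01°,3.1483) → tip=(0.9574,-2.0523,0.7248)
cmd 2: set ℓ=3.2315 → (κ,φ,ℓ)=(0.8011,295.01°,3.2315) → tip=(0.9769,-2.0940,0.6555)

0.977 -2.094 0.655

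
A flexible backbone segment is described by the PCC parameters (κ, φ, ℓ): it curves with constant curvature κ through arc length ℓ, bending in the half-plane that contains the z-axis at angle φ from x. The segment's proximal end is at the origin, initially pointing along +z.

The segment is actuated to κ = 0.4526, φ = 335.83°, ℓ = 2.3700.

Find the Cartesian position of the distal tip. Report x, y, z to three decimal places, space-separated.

1.053 -0.472 1.941

θ = κ·ℓ = 0.4526 × 2.3700 = 1.07266 rad
ρ = (1 − cos θ)/κ = (1 − 0.47779)/0.4526 = 1.15381
z = sin θ / κ = 0.87848/0.4526 = 1.94095
x = ρ cos φ = 1.15381 × cos(335.83°) = 1.05266
y = ρ sin φ = 1.15381 × sin(335.83°) = -0.47242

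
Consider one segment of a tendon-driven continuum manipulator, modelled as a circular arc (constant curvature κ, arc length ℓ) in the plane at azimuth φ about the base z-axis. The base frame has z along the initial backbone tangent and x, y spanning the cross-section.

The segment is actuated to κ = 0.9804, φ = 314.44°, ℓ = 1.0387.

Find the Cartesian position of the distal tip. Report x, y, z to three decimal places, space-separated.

0.339 -0.346 0.868

θ = κ·ℓ = 0.9804 × 1.0387 = 1.01834 rad
ρ = (1 − cos θ)/κ = (1 − 0.52478)/0.9804 = 0.48472
z = sin θ / κ = 0.85124/0.9804 = 0.86826
x = ρ cos φ = 0.48472 × cos(314.44°) = 0.33938
y = ρ sin φ = 0.48472 × sin(314.44°) = -0.34608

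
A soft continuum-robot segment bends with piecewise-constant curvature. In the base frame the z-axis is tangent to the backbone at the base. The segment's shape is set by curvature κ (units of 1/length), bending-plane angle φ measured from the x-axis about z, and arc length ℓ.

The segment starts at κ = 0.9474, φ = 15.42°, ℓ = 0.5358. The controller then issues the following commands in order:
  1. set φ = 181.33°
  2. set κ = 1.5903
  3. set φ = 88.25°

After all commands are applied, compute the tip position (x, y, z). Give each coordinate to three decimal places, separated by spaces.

initial: κ=0.9474, φ=15.42°, ℓ=0.5358
cmd 1: set φ=181.33° → (κ,φ,ℓ)=(0.9474,181.33°,0.5358) → tip=(-0.1331,-0.0031,0.5131)
cmd 2: set κ=1.5903 → (κ,φ,ℓ)=(1.5903,181.33°,0.5358) → tip=(-0.2147,-0.0050,0.4733)
cmd 3: set φ=88.25° → (κ,φ,ℓ)=(1.5903,88.25°,0.5358) → tip=(0.0066,0.2147,0.4733)

0.007 0.215 0.473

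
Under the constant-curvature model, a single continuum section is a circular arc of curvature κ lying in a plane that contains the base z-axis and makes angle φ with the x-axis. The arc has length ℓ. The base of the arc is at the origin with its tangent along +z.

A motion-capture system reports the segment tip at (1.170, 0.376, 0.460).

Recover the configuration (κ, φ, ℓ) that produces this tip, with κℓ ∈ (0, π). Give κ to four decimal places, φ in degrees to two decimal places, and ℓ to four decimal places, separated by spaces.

1.4274 17.82 1.6990

ρ = √(x²+y²) = √(1.170² + 0.376²) = 1.22893
φ = atan2(y, x) mod 360° = atan2(0.376, 1.170) = 17.8157°
|p|² = ρ² + z² = 1.22893² + 0.460² = 1.72188
κ = 2ρ / |p|² = 2×1.22893 / 1.72188 = 1.42743
θ = 2·atan2(ρ, z) = 2·atan2(1.22893, 0.460) = 2.42526 rad
ℓ = θ/κ = 2.42526/1.42743 = 1.69904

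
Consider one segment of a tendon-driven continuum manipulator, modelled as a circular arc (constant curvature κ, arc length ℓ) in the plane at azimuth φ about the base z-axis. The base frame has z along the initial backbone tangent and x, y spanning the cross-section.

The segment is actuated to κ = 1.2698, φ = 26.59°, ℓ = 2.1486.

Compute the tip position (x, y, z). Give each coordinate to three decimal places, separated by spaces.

1.349 0.675 0.316

θ = κ·ℓ = 1.2698 × 2.1486 = 2.72829 rad
ρ = (1 − cos θ)/κ = (1 − -0.91580)/1.2698 = 1.50874
z = sin θ / κ = 0.40163/1.2698 = 0.31630
x = ρ cos φ = 1.50874 × cos(26.59°) = 1.34917
y = ρ sin φ = 1.50874 × sin(26.59°) = 0.67532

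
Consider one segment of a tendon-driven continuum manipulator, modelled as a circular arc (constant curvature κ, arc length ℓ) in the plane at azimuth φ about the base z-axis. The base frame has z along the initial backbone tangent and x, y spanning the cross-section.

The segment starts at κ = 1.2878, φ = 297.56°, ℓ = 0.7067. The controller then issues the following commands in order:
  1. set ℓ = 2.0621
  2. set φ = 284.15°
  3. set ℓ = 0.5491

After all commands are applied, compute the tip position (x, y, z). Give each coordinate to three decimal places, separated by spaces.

initial: κ=1.2878, φ=297.56°, ℓ=0.7067
cmd 1: set ℓ=2.0621 → (κ,φ,ℓ)=(1.2878,297.56°,2.0621) → tip=(0.6769,-1.2971,0.3627)
cmd 2: set φ=284.15° → (κ,φ,ℓ)=(1.2878,284.15°,2.0621) → tip=(0.3577,-1.4187,0.3627)
cmd 3: set ℓ=0.5491 → (κ,φ,ℓ)=(1.2878,284.15°,0.5491) → tip=(0.0455,-0.1805,0.5045)

0.046 -0.181 0.504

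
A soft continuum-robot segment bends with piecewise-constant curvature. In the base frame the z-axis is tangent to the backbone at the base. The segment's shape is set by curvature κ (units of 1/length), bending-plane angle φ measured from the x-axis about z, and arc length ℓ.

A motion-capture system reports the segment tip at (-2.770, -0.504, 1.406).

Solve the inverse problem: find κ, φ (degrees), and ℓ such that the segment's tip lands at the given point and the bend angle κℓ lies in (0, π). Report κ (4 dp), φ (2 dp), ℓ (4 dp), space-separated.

0.5686 190.31 3.8963

ρ = √(x²+y²) = √(-2.770² + -0.504²) = 2.81548
φ = atan2(y, x) mod 360° = atan2(-0.504, -2.770) = 190.3121°
|p|² = ρ² + z² = 2.81548² + 1.406² = 9.90375
κ = 2ρ / |p|² = 2×2.81548 / 9.90375 = 0.56857
θ = 2·atan2(ρ, z) = 2·atan2(2.81548, 1.406) = 2.21529 rad
ℓ = θ/κ = 2.21529/0.56857 = 3.89626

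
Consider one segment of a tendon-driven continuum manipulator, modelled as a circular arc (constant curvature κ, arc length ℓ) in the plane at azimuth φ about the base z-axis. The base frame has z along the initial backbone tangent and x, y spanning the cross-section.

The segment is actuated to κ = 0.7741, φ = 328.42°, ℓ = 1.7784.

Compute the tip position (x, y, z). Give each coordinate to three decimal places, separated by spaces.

0.888 -0.546 1.268

θ = κ·ℓ = 0.7741 × 1.7784 = 1.37666 rad
ρ = (1 − cos θ)/κ = (1 − 0.19292)/0.7741 = 1.04260
z = sin θ / κ = 0.98121/0.7741 = 1.26756
x = ρ cos φ = 1.04260 × cos(328.42°) = 0.88821
y = ρ sin φ = 1.04260 × sin(328.42°) = -0.54600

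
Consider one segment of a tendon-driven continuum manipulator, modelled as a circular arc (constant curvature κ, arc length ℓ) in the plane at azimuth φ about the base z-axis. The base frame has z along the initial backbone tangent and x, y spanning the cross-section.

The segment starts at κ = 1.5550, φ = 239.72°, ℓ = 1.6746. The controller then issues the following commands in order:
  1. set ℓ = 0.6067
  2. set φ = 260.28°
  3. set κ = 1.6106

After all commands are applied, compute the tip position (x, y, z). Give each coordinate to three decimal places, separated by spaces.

initial: κ=1.5550, φ=239.72°, ℓ=1.6746
cmd 1: set ℓ=0.6067 → (κ,φ,ℓ)=(1.5550,239.72°,0.6067) → tip=(-0.1339,-0.2293,0.5206)
cmd 2: set φ=260.28° → (κ,φ,ℓ)=(1.5550,260.28°,0.6067) → tip=(-0.0448,-0.2618,0.5206)
cmd 3: set κ=1.6106 → (κ,φ,ℓ)=(1.6106,260.28°,0.6067) → tip=(-0.0462,-0.2696,0.5147)

-0.046 -0.270 0.515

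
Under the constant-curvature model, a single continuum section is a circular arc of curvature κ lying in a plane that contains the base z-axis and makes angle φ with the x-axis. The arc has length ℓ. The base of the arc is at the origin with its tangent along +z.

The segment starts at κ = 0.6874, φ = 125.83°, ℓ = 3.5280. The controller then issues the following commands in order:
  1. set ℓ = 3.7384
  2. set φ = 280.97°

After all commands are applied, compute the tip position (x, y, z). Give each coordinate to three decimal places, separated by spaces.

0.510 -2.629 0.787

initial: κ=0.6874, φ=125.83°, ℓ=3.5280
cmd 1: set ℓ=3.7384 → (κ,φ,ℓ)=(0.6874,125.83°,3.7384) → tip=(-1.5677,2.1713,0.7873)
cmd 2: set φ=280.97° → (κ,φ,ℓ)=(0.6874,280.97°,3.7384) → tip=(0.5096,-2.6292,0.7873)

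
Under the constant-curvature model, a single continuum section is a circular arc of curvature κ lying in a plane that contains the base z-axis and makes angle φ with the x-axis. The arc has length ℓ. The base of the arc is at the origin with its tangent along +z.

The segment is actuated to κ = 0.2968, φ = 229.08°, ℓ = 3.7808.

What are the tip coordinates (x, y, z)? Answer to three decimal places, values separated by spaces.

θ = κ·ℓ = 0.2968 × 3.7808 = 1.12214 rad
ρ = (1 − cos θ)/κ = (1 − 0.43375)/0.2968 = 1.90784
z = sin θ / κ = 0.90103/0.2968 = 3.03582
x = ρ cos φ = 1.90784 × cos(229.08°) = -1.24964
y = ρ sin φ = 1.90784 × sin(229.08°) = -1.44161

-1.250 -1.442 3.036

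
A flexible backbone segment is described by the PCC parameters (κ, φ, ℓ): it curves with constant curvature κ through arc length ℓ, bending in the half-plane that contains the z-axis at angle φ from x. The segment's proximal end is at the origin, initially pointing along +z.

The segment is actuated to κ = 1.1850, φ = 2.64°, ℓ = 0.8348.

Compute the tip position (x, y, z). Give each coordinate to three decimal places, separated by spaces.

θ = κ·ℓ = 1.1850 × 0.8348 = 0.98924 rad
ρ = (1 − cos θ)/κ = (1 − 0.54933)/1.1850 = 0.38031
z = sin θ / κ = 0.83561/1.1850 = 0.70515
x = ρ cos φ = 0.38031 × cos(2.64°) = 0.37991
y = ρ sin φ = 0.38031 × sin(2.64°) = 0.01752

0.380 0.018 0.705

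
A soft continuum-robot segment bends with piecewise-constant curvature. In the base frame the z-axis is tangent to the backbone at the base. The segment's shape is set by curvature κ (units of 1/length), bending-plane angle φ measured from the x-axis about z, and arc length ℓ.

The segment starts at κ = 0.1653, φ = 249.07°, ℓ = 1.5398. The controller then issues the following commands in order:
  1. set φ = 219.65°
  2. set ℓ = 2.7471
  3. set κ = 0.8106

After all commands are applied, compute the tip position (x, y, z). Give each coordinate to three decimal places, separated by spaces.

initial: κ=0.1653, φ=249.07°, ℓ=1.5398
cmd 1: set φ=219.65° → (κ,φ,ℓ)=(0.1653,219.65°,1.5398) → tip=(-0.1501,-0.1244,1.5232)
cmd 2: set ℓ=2.7471 → (κ,φ,ℓ)=(0.1653,219.65°,2.7471) → tip=(-0.4720,-0.3912,2.6537)
cmd 3: set κ=0.8106 → (κ,φ,ℓ)=(0.8106,219.65°,2.7471) → tip=(-1.5292,-1.2673,0.9776)

-1.529 -1.267 0.978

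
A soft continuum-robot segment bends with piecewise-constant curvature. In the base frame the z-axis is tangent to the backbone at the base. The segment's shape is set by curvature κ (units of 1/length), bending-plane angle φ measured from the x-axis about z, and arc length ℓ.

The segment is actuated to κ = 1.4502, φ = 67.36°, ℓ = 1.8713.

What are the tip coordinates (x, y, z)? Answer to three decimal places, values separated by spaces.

0.507 1.215 0.286

θ = κ·ℓ = 1.4502 × 1.8713 = 2.71376 rad
ρ = (1 − cos θ)/κ = (1 − -0.90987)/1.4502 = 1.31697
z = sin θ / κ = 0.41490/1.4502 = 0.28610
x = ρ cos φ = 1.31697 × cos(67.36°) = 0.50695
y = ρ sin φ = 1.31697 × sin(67.36°) = 1.21548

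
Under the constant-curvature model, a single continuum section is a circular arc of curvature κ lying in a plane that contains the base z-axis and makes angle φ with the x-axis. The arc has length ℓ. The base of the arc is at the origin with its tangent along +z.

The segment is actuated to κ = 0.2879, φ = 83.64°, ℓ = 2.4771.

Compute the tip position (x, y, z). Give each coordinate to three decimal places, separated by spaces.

0.094 0.841 2.272

θ = κ·ℓ = 0.2879 × 2.4771 = 0.71316 rad
ρ = (1 − cos θ)/κ = (1 − 0.75630)/0.2879 = 0.84647
z = sin θ / κ = 0.65422/0.2879 = 2.27240
x = ρ cos φ = 0.84647 × cos(83.64°) = 0.09377
y = ρ sin φ = 0.84647 × sin(83.64°) = 0.84126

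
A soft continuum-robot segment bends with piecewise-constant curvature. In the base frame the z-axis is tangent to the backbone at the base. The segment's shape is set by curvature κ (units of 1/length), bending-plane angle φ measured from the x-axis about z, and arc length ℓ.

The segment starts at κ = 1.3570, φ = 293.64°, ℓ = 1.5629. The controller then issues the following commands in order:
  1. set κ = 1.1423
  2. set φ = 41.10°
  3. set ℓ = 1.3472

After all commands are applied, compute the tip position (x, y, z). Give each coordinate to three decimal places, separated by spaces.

0.639 0.557 0.875

initial: κ=1.3570, φ=293.64°, ℓ=1.5629
cmd 1: set κ=1.1423 → (κ,φ,ℓ)=(1.1423,293.64°,1.5629) → tip=(0.4258,-0.9727,0.8554)
cmd 2: set φ=41.10° → (κ,φ,ℓ)=(1.1423,41.10°,1.5629) → tip=(0.8001,0.6980,0.8554)
cmd 3: set ℓ=1.3472 → (κ,φ,ℓ)=(1.1423,41.10°,1.3472) → tip=(0.6387,0.5571,0.8750)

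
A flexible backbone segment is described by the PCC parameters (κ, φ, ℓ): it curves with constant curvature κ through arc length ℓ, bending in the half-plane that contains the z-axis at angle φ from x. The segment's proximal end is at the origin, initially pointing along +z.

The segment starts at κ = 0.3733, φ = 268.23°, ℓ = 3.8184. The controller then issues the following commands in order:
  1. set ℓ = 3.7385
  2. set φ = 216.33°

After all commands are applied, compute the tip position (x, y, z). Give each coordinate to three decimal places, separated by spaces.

initial: κ=0.3733, φ=268.23°, ℓ=3.8184
cmd 1: set ℓ=3.7385 → (κ,φ,ℓ)=(0.3733,268.23°,3.7385) → tip=(-0.0683,-2.2108,2.6378)
cmd 2: set φ=216.33° → (κ,φ,ℓ)=(0.3733,216.33°,3.7385) → tip=(-1.7819,-1.3104,2.6378)

-1.782 -1.310 2.638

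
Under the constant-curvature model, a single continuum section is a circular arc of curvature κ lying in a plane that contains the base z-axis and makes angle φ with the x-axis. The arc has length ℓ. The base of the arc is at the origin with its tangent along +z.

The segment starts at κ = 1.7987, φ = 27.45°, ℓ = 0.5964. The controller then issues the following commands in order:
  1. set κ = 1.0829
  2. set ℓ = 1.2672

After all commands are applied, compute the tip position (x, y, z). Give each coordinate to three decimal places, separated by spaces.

initial: κ=1.7987, φ=27.45°, ℓ=0.5964
cmd 1: set κ=1.0829 → (κ,φ,ℓ)=(1.0829,27.45°,0.5964) → tip=(0.1650,0.0857,0.5558)
cmd 2: set ℓ=1.2672 → (κ,φ,ℓ)=(1.0829,27.45°,1.2672) → tip=(0.6578,0.3417,0.9053)

0.658 0.342 0.905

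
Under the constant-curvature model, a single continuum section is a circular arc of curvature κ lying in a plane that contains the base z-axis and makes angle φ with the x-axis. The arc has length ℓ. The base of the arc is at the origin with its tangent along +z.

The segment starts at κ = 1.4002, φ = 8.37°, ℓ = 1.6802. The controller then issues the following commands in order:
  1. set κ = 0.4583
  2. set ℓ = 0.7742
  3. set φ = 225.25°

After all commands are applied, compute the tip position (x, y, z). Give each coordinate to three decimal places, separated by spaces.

initial: κ=1.4002, φ=8.37°, ℓ=1.6802
cmd 1: set κ=0.4583 → (κ,φ,ℓ)=(0.4583,8.37°,1.6802) → tip=(0.6090,0.0896,1.5190)
cmd 2: set ℓ=0.7742 → (κ,φ,ℓ)=(0.4583,8.37°,0.7742) → tip=(0.1345,0.0198,0.7581)
cmd 3: set φ=225.25° → (κ,φ,ℓ)=(0.4583,225.25°,0.7742) → tip=(-0.0957,-0.0965,0.7581)

-0.096 -0.097 0.758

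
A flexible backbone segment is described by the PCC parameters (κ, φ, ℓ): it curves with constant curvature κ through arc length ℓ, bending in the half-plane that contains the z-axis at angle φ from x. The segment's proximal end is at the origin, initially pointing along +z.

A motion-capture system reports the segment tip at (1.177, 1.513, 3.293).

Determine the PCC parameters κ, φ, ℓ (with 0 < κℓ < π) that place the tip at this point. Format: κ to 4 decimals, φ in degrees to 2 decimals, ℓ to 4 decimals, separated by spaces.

0.2641 52.12 3.9927

ρ = √(x²+y²) = √(1.177² + 1.513²) = 1.91690
φ = atan2(y, x) mod 360° = atan2(1.513, 1.177) = 52.1198°
|p|² = ρ² + z² = 1.91690² + 3.293² = 14.51835
κ = 2ρ / |p|² = 2×1.91690 / 14.51835 = 0.26407
θ = 2·atan2(ρ, z) = 2·atan2(1.91690, 3.293) = 1.05433 rad
ℓ = θ/κ = 1.05433/0.26407 = 3.99267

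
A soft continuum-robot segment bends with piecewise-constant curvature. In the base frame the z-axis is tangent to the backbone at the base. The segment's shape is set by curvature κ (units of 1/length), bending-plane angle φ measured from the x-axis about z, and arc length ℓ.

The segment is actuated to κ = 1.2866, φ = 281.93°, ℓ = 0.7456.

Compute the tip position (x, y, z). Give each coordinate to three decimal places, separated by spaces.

θ = κ·ℓ = 1.2866 × 0.7456 = 0.95929 rad
ρ = (1 − cos θ)/κ = (1 − 0.57410)/1.2866 = 0.33103
z = sin θ / κ = 0.81878/1.2866 = 0.63639
x = ρ cos φ = 0.33103 × cos(281.93°) = 0.06843
y = ρ sin φ = 0.33103 × sin(281.93°) = -0.32388

0.068 -0.324 0.636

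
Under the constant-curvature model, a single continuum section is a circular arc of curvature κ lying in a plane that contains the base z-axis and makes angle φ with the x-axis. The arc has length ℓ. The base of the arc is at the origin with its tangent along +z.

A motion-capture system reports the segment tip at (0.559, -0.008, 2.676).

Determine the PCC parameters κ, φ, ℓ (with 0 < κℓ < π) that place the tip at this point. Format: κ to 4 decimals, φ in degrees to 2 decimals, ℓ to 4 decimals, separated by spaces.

0.1496 359.18 2.7532

ρ = √(x²+y²) = √(0.559² + -0.008²) = 0.55906
φ = atan2(y, x) mod 360° = atan2(-0.008, 0.559) = 359.1801°
|p|² = ρ² + z² = 0.55906² + 2.676² = 7.47352
κ = 2ρ / |p|² = 2×0.55906 / 7.47352 = 0.14961
θ = 2·atan2(ρ, z) = 2·atan2(0.55906, 2.676) = 0.41191 rad
ℓ = θ/κ = 0.41191/0.14961 = 2.75320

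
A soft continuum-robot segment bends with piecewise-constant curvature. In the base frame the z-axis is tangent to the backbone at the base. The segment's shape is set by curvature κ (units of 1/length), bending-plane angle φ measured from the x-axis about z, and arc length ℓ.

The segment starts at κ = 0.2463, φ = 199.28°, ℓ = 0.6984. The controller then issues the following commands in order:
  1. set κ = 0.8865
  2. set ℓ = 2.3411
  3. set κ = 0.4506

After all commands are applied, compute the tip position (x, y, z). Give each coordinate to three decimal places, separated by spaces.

-1.061 -0.371 1.930

initial: κ=0.2463, φ=199.28°, ℓ=0.6984
cmd 1: set κ=0.8865 → (κ,φ,ℓ)=(0.8865,199.28°,0.6984) → tip=(-0.1976,-0.0691,0.6546)
cmd 2: set ℓ=2.3411 → (κ,φ,ℓ)=(0.8865,199.28°,2.3411) → tip=(-1.5795,-0.5525,0.9874)
cmd 3: set κ=0.4506 → (κ,φ,ℓ)=(0.4506,199.28°,2.3411) → tip=(-1.0614,-0.3713,1.9304)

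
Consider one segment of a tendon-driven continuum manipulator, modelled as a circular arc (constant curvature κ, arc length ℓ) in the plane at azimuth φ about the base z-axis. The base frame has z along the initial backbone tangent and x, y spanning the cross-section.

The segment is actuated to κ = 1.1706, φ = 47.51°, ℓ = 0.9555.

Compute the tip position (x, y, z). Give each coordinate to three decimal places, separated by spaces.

0.325 0.355 0.768

θ = κ·ℓ = 1.1706 × 0.9555 = 1.11851 rad
ρ = (1 − cos θ)/κ = (1 − 0.43702)/1.1706 = 0.48093
z = sin θ / κ = 0.89945/1.1706 = 0.76837
x = ρ cos φ = 0.48093 × cos(47.51°) = 0.32485
y = ρ sin φ = 0.48093 × sin(47.51°) = 0.35463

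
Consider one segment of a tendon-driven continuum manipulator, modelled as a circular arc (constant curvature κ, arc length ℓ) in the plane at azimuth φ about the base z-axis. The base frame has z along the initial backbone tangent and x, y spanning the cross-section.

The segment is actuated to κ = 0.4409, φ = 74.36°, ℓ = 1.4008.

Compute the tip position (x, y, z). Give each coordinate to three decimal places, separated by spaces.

θ = κ·ℓ = 0.4409 × 1.4008 = 0.61761 rad
ρ = (1 − cos θ)/κ = (1 − 0.81526)/0.4409 = 0.41900
z = sin θ / κ = 0.57909/0.4409 = 1.31343
x = ρ cos φ = 0.41900 × cos(74.36°) = 0.11296
y = ρ sin φ = 0.41900 × sin(74.36°) = 0.40349

0.113 0.403 1.313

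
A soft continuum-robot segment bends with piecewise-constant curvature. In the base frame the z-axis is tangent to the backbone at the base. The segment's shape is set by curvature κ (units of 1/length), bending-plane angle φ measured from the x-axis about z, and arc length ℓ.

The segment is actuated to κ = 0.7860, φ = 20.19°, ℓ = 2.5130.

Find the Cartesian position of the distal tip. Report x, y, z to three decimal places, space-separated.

θ = κ·ℓ = 0.7860 × 2.5130 = 1.97522 rad
ρ = (1 − cos θ)/κ = (1 − -0.39349)/0.7860 = 1.77288
z = sin θ / κ = 0.91933/0.7860 = 1.16963
x = ρ cos φ = 1.77288 × cos(20.19°) = 1.66395
y = ρ sin φ = 1.77288 × sin(20.19°) = 0.61188

1.664 0.612 1.170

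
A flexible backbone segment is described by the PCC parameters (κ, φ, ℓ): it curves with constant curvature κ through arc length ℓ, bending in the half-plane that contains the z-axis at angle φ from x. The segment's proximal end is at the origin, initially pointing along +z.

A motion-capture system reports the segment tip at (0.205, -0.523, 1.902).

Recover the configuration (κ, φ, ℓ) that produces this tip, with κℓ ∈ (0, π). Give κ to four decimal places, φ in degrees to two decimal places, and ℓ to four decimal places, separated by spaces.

0.2856 291.40 2.0107

ρ = √(x²+y²) = √(0.205² + -0.523²) = 0.56174
φ = atan2(y, x) mod 360° = atan2(-0.523, 0.205) = 291.4037°
|p|² = ρ² + z² = 0.56174² + 1.902² = 3.93316
κ = 2ρ / |p|² = 2×0.56174 / 3.93316 = 0.28564
θ = 2·atan2(ρ, z) = 2·atan2(0.56174, 1.902) = 0.57436 rad
ℓ = θ/κ = 0.57436/0.28564 = 2.01074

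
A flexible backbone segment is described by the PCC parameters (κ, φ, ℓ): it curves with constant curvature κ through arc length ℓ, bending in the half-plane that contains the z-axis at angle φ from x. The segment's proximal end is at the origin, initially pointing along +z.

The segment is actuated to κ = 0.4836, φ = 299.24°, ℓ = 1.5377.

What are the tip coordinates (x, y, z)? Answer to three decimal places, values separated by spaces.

0.267 -0.476 1.400

θ = κ·ℓ = 0.4836 × 1.5377 = 0.74363 rad
ρ = (1 − cos θ)/κ = (1 − 0.73601)/0.4836 = 0.54587
z = sin θ / κ = 0.67697/0.4836 = 1.39985
x = ρ cos φ = 0.54587 × cos(299.24°) = 0.26664
y = ρ sin φ = 0.54587 × sin(299.24°) = -0.47632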